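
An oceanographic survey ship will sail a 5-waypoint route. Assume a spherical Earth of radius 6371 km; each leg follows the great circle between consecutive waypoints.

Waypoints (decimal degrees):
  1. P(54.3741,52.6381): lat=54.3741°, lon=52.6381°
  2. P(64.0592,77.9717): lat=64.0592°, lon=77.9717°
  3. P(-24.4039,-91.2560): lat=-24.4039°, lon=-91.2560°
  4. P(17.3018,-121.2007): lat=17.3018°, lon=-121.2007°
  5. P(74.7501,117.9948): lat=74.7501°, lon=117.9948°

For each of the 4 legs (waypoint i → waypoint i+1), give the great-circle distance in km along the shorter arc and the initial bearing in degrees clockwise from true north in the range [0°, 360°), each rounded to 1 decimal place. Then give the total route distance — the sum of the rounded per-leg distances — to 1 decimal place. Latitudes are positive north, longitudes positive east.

Leg 1: φ1=0.9490071, φ2=1.1180440, Δφ=0.1690369, Δλ=0.4421547 rad; a=sin²(Δφ/2)+cosφ1·cosφ2·sin²(Δλ/2)=0.0193784909; c=2·atan2(√a, √(1-a))=0.279320434; dist=6371·c=1779.550 ≈ 1779.6 km; running total=1779.6 km
Leg 1 bearing: y=sinΔλ·cosφ2=0.18717628, x=cosφ1·sinφ2-sinφ1·cosφ2·cosΔλ=0.20242752; θ=atan2(y, x)=42.7583° ≈ 42.8°
Leg 2: φ1=1.1180440, φ2=-0.4259284, Δφ=-1.5439724, Δλ=-2.9535806 rad; a=sin²(Δφ/2)+cosφ1·cosφ2·sin²(Δλ/2)=0.8814388342; c=2·atan2(√a, √(1-a))=2.438548685; dist=6371·c=15535.994 ≈ 15536.0 km; running total=17315.6 km
Leg 2 bearing: y=sinΔλ·cosφ2=-0.17020735, x=cosφ1·sinφ2-sinφ1·cosφ2·cosΔλ=0.62373642; θ=atan2(y, x)=-15.2634° <0 so +360° → 344.7366° ≈ 344.7°
Leg 3: φ1=-0.4259284, φ2=0.3019734, Δφ=0.7279018, Δλ=-0.5226336 rad; a=sin²(Δφ/2)+cosφ1·cosφ2·sin²(Δλ/2)=0.1847464713; c=2·atan2(√a, √(1-a))=0.888590018; dist=6371·c=5661.207 ≈ 5661.2 km; running total=22976.8 km
Leg 3 bearing: y=sinΔλ·cosφ2=-0.47657747, x=cosφ1·sinφ2-sinφ1·cosφ2·cosΔλ=0.61264571; θ=atan2(y, x)=-37.8794° <0 so +360° → 322.1206° ≈ 322.1°
Leg 4: φ1=0.3019734, φ2=1.3046354, Δφ=1.0026620, Δλ=4.1747490 rad; a=sin²(Δφ/2)+cosφ1·cosφ2·sin²(Δλ/2)=0.4208362849; c=2·atan2(√a, √(1-a))=1.411799841; dist=6371·c=8994.577 ≈ 8994.6 km; running total=31971.4 km
Leg 4 bearing: y=sinΔλ·cosφ2=-0.22592124, x=cosφ1·sinφ2-sinφ1·cosφ2·cosΔλ=0.96119302; θ=atan2(y, x)=-13.2269° <0 so +360° → 346.7731° ≈ 346.8°

Leg 1: dist=1779.6 km, bearing=42.8°
Leg 2: dist=15536.0 km, bearing=344.7°
Leg 3: dist=5661.2 km, bearing=322.1°
Leg 4: dist=8994.6 km, bearing=346.8°
Total: 31971.4 km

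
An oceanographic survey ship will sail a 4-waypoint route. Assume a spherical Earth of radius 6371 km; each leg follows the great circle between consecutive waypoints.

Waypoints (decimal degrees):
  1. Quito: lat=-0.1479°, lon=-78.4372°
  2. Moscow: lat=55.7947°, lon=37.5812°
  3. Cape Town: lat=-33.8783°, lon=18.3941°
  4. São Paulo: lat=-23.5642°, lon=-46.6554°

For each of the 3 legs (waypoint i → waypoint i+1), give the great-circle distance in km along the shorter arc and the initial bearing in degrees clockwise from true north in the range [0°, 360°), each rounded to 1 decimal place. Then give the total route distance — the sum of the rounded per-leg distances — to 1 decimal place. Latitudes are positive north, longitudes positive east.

Leg 1: φ1=-0.0025813, φ2=0.9738012, Δφ=0.9763826, Δλ=2.0249031 rad; a=sin²(Δφ/2)+cosφ1·cosφ2·sin²(Δλ/2)=0.6243654703; c=2·atan2(√a, √(1-a))=1.822166124; dist=6371·c=11609.020 ≈ 11609.0 km; running total=11609.0 km
Leg 1 bearing: y=sinΔλ·cosφ2=0.50518679, x=cosφ1·sinφ2-sinφ1·cosφ2·cosΔλ=0.82638927; θ=atan2(y, x)=31.4382° ≈ 31.4°
Leg 2: φ1=0.9738012, φ2=-0.5912879, Δφ=-1.5650891, Δλ=-0.3348781 rad; a=sin²(Δφ/2)+cosφ1·cosφ2·sin²(Δλ/2)=0.5101094127; c=2·atan2(√a, √(1-a))=1.591016530; dist=6371·c=10136.366 ≈ 10136.4 km; running total=21745.4 km
Leg 2 bearing: y=sinΔλ·cosφ2=-0.27285627, x=cosφ1·sinφ2-sinφ1·cosφ2·cosΔλ=-0.96184232; θ=atan2(y, x)=-164.1624° <0 so +360° → 195.8376° ≈ 195.8°
Leg 3: φ1=-0.5912879, φ2=-0.4112729, Δφ=0.1800150, Δλ=-1.1353280 rad; a=sin²(Δφ/2)+cosφ1·cosφ2·sin²(Δλ/2)=0.2280693209; c=2·atan2(√a, √(1-a))=0.995764668; dist=6371·c=6344.017 ≈ 6344.0 km; running total=28089.4 km
Leg 3 bearing: y=sinΔλ·cosφ2=-0.83106759, x=cosφ1·sinφ2-sinφ1·cosφ2·cosΔλ=-0.11636790; θ=atan2(y, x)=-97.9709° <0 so +360° → 262.0291° ≈ 262.0°

Leg 1: dist=11609.0 km, bearing=31.4°
Leg 2: dist=10136.4 km, bearing=195.8°
Leg 3: dist=6344.0 km, bearing=262.0°
Total: 28089.4 km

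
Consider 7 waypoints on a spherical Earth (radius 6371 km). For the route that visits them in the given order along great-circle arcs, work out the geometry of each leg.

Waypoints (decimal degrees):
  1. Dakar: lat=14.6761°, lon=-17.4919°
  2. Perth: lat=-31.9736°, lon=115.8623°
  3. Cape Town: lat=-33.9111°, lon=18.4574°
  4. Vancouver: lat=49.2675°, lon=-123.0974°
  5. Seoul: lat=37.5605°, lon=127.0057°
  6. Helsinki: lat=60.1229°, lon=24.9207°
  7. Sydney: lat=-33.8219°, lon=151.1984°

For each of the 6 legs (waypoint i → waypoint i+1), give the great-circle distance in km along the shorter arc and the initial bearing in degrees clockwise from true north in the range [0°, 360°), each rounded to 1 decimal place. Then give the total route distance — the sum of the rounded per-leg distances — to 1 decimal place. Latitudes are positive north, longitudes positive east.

Leg 1: dist=14925.5 km, bearing=120.6°
Leg 2: dist=8694.1 km, bearing=237.2°
Leg 3: dist=16443.0 km, bearing=310.3°
Leg 4: dist=8160.4 km, bearing=308.9°
Leg 5: dist=7062.9 km, bearing=327.0°
Leg 6: dist=15197.9 km, bearing=77.5°
Total: 70483.8 km

Leg 1: φ1=0.2561463, φ2=-0.5580446, Δφ=-0.8141909, Δλ=2.3274699 rad; a=sin²(Δφ/2)+cosφ1·cosφ2·sin²(Δλ/2)=0.8487580904; c=2·atan2(√a, √(1-a))=2.342721682; dist=6371·c=14925.480 ≈ 14925.5 km; running total=14925.5 km
Leg 1 bearing: y=sinΔλ·cosφ2=0.61681332, x=cosφ1·sinφ2-sinφ1·cosφ2·cosΔλ=-0.36470880; θ=atan2(y, x)=120.5949° ≈ 120.6°
Leg 2: φ1=-0.5580446, φ2=-0.5918603, Δφ=-0.0338158, Δλ=-1.7000362 rad; a=sin²(Δφ/2)+cosφ1·cosφ2·sin²(Δλ/2)=0.3976524591; c=2·atan2(√a, √(1-a))=1.364644144; dist=6371·c=8694.148 ≈ 8694.1 km; running total=23619.6 km
Leg 2 bearing: y=sinΔλ·cosφ2=-0.82298294, x=cosφ1·sinφ2-sinφ1·cosφ2·cosΔλ=-0.52990472; θ=atan2(y, x)=-122.7768° <0 so +360° → 237.2232° ≈ 237.2°
Leg 3: φ1=-0.5918603, φ2=0.8598801, Δφ=1.4517404, Δλ=-2.4705973 rad; a=sin²(Δφ/2)+cosφ1·cosφ2·sin²(Δλ/2)=0.9234469630; c=2·atan2(√a, √(1-a))=2.580913063; dist=6371·c=16442.997 ≈ 16443.0 km; running total=40062.6 km
Leg 3 bearing: y=sinΔλ·cosφ2=-0.40571983, x=cosφ1·sinφ2-sinφ1·cosφ2·cosΔλ=0.34374715; θ=atan2(y, x)=-49.7270° <0 so +360° → 310.2730° ≈ 310.3°
Leg 4: φ1=0.8598801, φ2=0.6555544, Δφ=-0.2043257, Δλ=4.3651226 rad; a=sin²(Δφ/2)+cosφ1·cosφ2·sin²(Δλ/2)=0.3570540769; c=2·atan2(√a, √(1-a))=1.280859336; dist=6371·c=8160.355 ≈ 8160.4 km; running total=48223.0 km
Leg 4 bearing: y=sinΔλ·cosφ2=-0.74539049, x=cosφ1·sinφ2-sinφ1·cosφ2·cosΔλ=0.60221165; θ=atan2(y, x)=-51.0648° <0 so +360° → 308.9352° ≈ 308.9°
Leg 5: φ1=0.6555544, φ2=1.0493426, Δφ=0.3937882, Δλ=-1.7817194 rad; a=sin²(Δφ/2)+cosφ1·cosφ2·sin²(Δλ/2)=0.2770463915; c=2·atan2(√a, √(1-a))=1.108608761; dist=6371·c=7062.946 ≈ 7062.9 km; running total=55285.9 km
Leg 5 bearing: y=sinΔλ·cosφ2=-0.48710145, x=cosφ1·sinφ2-sinφ1·cosφ2·cosΔλ=0.75093204; θ=atan2(y, x)=-32.9700° <0 so +360° → 327.0300° ≈ 327.0°
Leg 6: φ1=1.0493426, φ2=-0.5903035, Δφ=-1.6396461, Δλ=2.2039616 rad; a=sin²(Δφ/2)+cosφ1·cosφ2·sin²(Δλ/2)=0.8637534609; c=2·atan2(√a, √(1-a))=2.385477549; dist=6371·c=15197.877 ≈ 15197.9 km; running total=70483.8 km
Leg 6 bearing: y=sinΔλ·cosφ2=0.66973384, x=cosφ1·sinφ2-sinφ1·cosφ2·cosΔλ=0.14896394; θ=atan2(y, x)=77.4603° ≈ 77.5°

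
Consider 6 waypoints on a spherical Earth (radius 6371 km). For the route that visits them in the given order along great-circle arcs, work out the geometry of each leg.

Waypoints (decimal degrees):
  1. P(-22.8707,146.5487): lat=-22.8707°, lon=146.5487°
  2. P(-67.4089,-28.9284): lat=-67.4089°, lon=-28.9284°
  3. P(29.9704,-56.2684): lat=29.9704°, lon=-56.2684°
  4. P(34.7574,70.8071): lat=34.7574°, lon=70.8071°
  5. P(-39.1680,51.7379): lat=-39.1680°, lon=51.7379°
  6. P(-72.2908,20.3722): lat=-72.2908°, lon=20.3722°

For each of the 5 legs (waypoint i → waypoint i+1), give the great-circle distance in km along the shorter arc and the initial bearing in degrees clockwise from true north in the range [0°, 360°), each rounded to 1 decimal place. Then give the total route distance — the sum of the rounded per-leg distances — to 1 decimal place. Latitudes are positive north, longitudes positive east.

Leg 1: φ1=-0.3991690, φ2=-1.1765073, Δφ=-0.7773382, Δλ=-3.0626532 rad; a=sin²(Δφ/2)+cosφ1·cosφ2·sin²(Δλ/2)=0.4970089184; c=2·atan2(√a, √(1-a))=1.564814128; dist=6371·c=9969.431 ≈ 9969.4 km; running total=9969.4 km
Leg 1 bearing: y=sinΔλ·cosφ2=-0.03029327, x=cosφ1·sinφ2-sinφ1·cosφ2·cosΔλ=-0.99952315; θ=atan2(y, x)=-178.2640° <0 so +360° → 181.7360° ≈ 181.7°
Leg 2: φ1=-1.1765073, φ2=0.5230822, Δφ=1.6995894, Δλ=-0.4771730 rad; a=sin²(Δφ/2)+cosφ1·cosφ2·sin²(Δλ/2)=0.5828052008; c=2·atan2(√a, √(1-a))=1.737173254; dist=6371·c=11067.531 ≈ 11067.5 km; running total=21036.9 km
Leg 2 bearing: y=sinΔλ·cosφ2=-0.39785791, x=cosφ1·sinφ2-sinφ1·cosφ2·cosΔλ=0.90237591; θ=atan2(y, x)=-23.7927° <0 so +360° → 336.2073° ≈ 336.2°
Leg 3: φ1=0.5230822, φ2=0.6066311, Δφ=0.0835489, Δλ=2.2178859 rad; a=sin²(Δφ/2)+cosφ1·cosφ2·sin²(Δλ/2)=0.5721366803; c=2·atan2(√a, √(1-a))=1.715574938; dist=6371·c=10929.928 ≈ 10929.9 km; running total=31966.8 km
Leg 3 bearing: y=sinΔλ·cosφ2=0.65548552, x=cosφ1·sinφ2-sinφ1·cosφ2·cosΔλ=0.74129881; θ=atan2(y, x)=41.4844° ≈ 41.5°
Leg 4: φ1=0.6066311, φ2=-0.6836106, Δφ=-1.2902416, Δλ=-0.3328203 rad; a=sin²(Δφ/2)+cosφ1·cosφ2·sin²(Δλ/2)=0.3790324430; c=2·atan2(√a, √(1-a))=1.326436608; dist=6371·c=8450.728 ≈ 8450.7 km; running total=40417.5 km
Leg 4 bearing: y=sinΔλ·cosφ2=-0.25329731, x=cosφ1·sinφ2-sinφ1·cosφ2·cosΔλ=-0.93664714; θ=atan2(y, x)=-164.8675° <0 so +360° → 195.1325° ≈ 195.1°
Leg 5: φ1=-0.6836106, φ2=-1.2617125, Δφ=-0.5781019, Δλ=-0.5474347 rad; a=sin²(Δφ/2)+cosφ1·cosφ2·sin²(Δλ/2)=0.0984814671; c=2·atan2(√a, √(1-a))=0.638422113; dist=6371·c=4067.387 ≈ 4067.4 km; running total=44484.9 km
Leg 5 bearing: y=sinΔλ·cosφ2=-0.15832839, x=cosφ1·sinφ2-sinφ1·cosφ2·cosΔλ=-0.57451161; θ=atan2(y, x)=-164.5924° <0 so +360° → 195.4076° ≈ 195.4°

Leg 1: dist=9969.4 km, bearing=181.7°
Leg 2: dist=11067.5 km, bearing=336.2°
Leg 3: dist=10929.9 km, bearing=41.5°
Leg 4: dist=8450.7 km, bearing=195.1°
Leg 5: dist=4067.4 km, bearing=195.4°
Total: 44484.9 km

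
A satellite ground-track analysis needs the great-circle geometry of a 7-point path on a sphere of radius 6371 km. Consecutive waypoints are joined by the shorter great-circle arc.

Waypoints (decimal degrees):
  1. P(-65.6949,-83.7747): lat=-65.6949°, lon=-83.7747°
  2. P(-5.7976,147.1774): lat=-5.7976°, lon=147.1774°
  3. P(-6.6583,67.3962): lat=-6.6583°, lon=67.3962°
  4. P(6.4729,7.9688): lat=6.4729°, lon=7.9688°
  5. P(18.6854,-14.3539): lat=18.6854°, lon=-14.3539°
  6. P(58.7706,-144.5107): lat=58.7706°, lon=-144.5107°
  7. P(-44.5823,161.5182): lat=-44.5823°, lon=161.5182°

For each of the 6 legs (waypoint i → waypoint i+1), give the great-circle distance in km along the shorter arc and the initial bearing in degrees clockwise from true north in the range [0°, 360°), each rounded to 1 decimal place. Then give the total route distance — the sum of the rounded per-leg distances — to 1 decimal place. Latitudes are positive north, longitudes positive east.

Leg 1: φ1=-1.1465923, φ2=-0.1011872, Δφ=1.0454051, Δλ=4.0308746 rad; a=sin²(Δφ/2)+cosφ1·cosφ2·sin²(Δλ/2)=0.5829525493; c=2·atan2(√a, √(1-a))=1.737472085; dist=6371·c=11069.435 ≈ 11069.4 km; running total=11069.4 km
Leg 1 bearing: y=sinΔλ·cosφ2=-0.77264712, x=cosφ1·sinφ2-sinφ1·cosφ2·cosΔλ=-0.61277397; θ=atan2(y, x)=-128.4174° <0 so +360° → 231.5826° ≈ 231.6°
Leg 2: φ1=-0.1011872, φ2=-0.1162093, Δφ=-0.0150220, Δλ=-1.3924446 rad; a=sin²(Δφ/2)+cosφ1·cosφ2·sin²(Δλ/2)=0.4064888970; c=2·atan2(√a, √(1-a))=1.382666339; dist=6371·c=8808.967 ≈ 8809.0 km; running total=19878.4 km
Leg 2 bearing: y=sinΔλ·cosφ2=-0.97749974, x=cosφ1·sinφ2-sinφ1·cosφ2·cosΔλ=-0.09755490; θ=atan2(y, x)=-95.6993° <0 so +360° → 264.3007° ≈ 264.3°
Leg 3: φ1=-0.1162093, φ2=0.1129734, Δφ=0.2291827, Δλ=-1.0372038 rad; a=sin²(Δφ/2)+cosφ1·cosφ2·sin²(Δλ/2)=0.2555462513; c=2·atan2(√a, √(1-a))=1.059959402; dist=6371·c=6753.001 ≈ 6753.0 km; running total=26631.4 km
Leg 3 bearing: y=sinΔλ·cosφ2=-0.85549683, x=cosφ1·sinφ2-sinφ1·cosφ2·cosΔλ=0.17057150; θ=atan2(y, x)=-78.7241° <0 so +360° → 281.2759° ≈ 281.3°
Leg 4: φ1=0.1129734, φ2=0.3261218, Δφ=0.2131483, Δλ=-0.3896046 rad; a=sin²(Δφ/2)+cosφ1·cosφ2·sin²(Δλ/2)=0.0465842002; c=2·atan2(√a, √(1-a))=0.435091215; dist=6371·c=2771.966 ≈ 2772.0 km; running total=29403.4 km
Leg 4 bearing: y=sinΔλ·cosφ2=-0.35980297, x=cosφ1·sinφ2-sinφ1·cosφ2·cosΔλ=0.21954104; θ=atan2(y, x)=-58.6097° <0 so +360° → 301.3903° ≈ 301.4°
Leg 5: φ1=0.3261218, φ2=1.0257405, Δφ=0.6996187, Δλ=-2.2716647 rad; a=sin²(Δφ/2)+cosφ1·cosφ2·sin²(Δλ/2)=0.5213884861; c=2·atan2(√a, √(1-a))=1.613586356; dist=6371·c=10280.159 ≈ 10280.2 km; running total=39683.6 km
Leg 5 bearing: y=sinΔλ·cosφ2=-0.39625436, x=cosφ1·sinφ2-sinφ1·cosφ2·cosΔλ=0.91714372; θ=atan2(y, x)=-23.3669° <0 so +360° → 336.6331° ≈ 336.6°
Leg 6: φ1=1.0257405, φ2=-0.7781079, Δφ=-1.8038484, Δλ=5.3412119 rad; a=sin²(Δφ/2)+cosφ1·cosφ2·sin²(Δλ/2)=0.6915087657; c=2·atan2(√a, √(1-a))=1.963857062; dist=6371·c=12511.733 ≈ 12511.7 km; running total=52195.3 km
Leg 6 bearing: y=sinΔλ·cosφ2=-0.57600539, x=cosφ1·sinφ2-sinφ1·cosφ2·cosΔλ=-0.72216020; θ=atan2(y, x)=-141.4236° <0 so +360° → 218.5764° ≈ 218.6°

Leg 1: dist=11069.4 km, bearing=231.6°
Leg 2: dist=8809.0 km, bearing=264.3°
Leg 3: dist=6753.0 km, bearing=281.3°
Leg 4: dist=2772.0 km, bearing=301.4°
Leg 5: dist=10280.2 km, bearing=336.6°
Leg 6: dist=12511.7 km, bearing=218.6°
Total: 52195.3 km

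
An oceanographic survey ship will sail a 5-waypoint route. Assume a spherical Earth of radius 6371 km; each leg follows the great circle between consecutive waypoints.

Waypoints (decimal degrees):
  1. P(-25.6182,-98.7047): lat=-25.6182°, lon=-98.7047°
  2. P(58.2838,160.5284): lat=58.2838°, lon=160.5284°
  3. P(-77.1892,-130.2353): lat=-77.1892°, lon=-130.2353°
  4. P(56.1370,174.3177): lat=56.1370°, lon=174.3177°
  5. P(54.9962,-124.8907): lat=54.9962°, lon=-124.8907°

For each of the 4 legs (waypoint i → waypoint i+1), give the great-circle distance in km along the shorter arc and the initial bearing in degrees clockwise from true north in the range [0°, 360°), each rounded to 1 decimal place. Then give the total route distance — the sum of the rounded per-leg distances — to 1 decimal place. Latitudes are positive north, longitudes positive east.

Leg 1: dist=13026.8 km, bearing=324.5°
Leg 2: dist=15791.3 km, bearing=160.3°
Leg 3: dist=15311.5 km, bearing=317.0°
Leg 4: dist=3698.9 km, bearing=65.9°
Total: 47828.5 km

Leg 1: φ1=-0.4471219, φ2=1.0172442, Δφ=1.4643661, Δλ=4.5244711 rad; a=sin²(Δφ/2)+cosφ1·cosφ2·sin²(Δλ/2)=0.7281792849; c=2·atan2(√a, √(1-a))=2.044694777; dist=6371·c=13026.750 ≈ 13026.8 km; running total=13026.8 km
Leg 1 bearing: y=sinΔλ·cosφ2=-0.51645721, x=cosφ1·sinφ2-sinφ1·cosφ2·cosΔλ=0.72457492; θ=atan2(y, x)=-35.4802° <0 so +360° → 324.5198° ≈ 324.5°
Leg 2: φ1=1.0172442, φ2=-1.3472057, Δφ=-2.3644499, Δλ=-5.0747839 rad; a=sin²(Δφ/2)+cosφ1·cosφ2·sin²(Δλ/2)=0.8940813051; c=2·atan2(√a, √(1-a))=2.478614233; dist=6371·c=15791.251 ≈ 15791.3 km; running total=28818.1 km
Leg 2 bearing: y=sinΔλ·cosφ2=0.20733090, x=cosφ1·sinφ2-sinφ1·cosφ2·cosΔλ=-0.57949426; θ=atan2(y, x)=160.3139° ≈ 160.3°
Leg 3: φ1=-1.3472057, φ2=0.9797755, Δφ=2.3269812, Δλ=5.3154526 rad; a=sin²(Δφ/2)+cosφ1·cosφ2·sin²(Δλ/2)=0.8698139807; c=2·atan2(√a, √(1-a))=2.403313724; dist=6371·c=15311.512 ≈ 15311.5 km; running total=44129.6 km
Leg 3 bearing: y=sinΔλ·cosφ2=-0.45891838, x=cosφ1·sinφ2-sinφ1·cosφ2·cosΔλ=0.49228487; θ=atan2(y, x)=-42.9910° <0 so +360° → 317.0090° ≈ 317.0°
Leg 4: φ1=0.9797755, φ2=0.9598648, Δφ=-0.0199107, Δλ=-5.2221717 rad; a=sin²(Δφ/2)+cosφ1·cosφ2·sin²(Δλ/2)=0.0819269311; c=2·atan2(√a, √(1-a))=0.580577297; dist=6371·c=3698.858 ≈ 3698.9 km; running total=47828.5 km
Leg 4 bearing: y=sinΔλ·cosφ2=0.50069392, x=cosφ1·sinφ2-sinφ1·cosφ2·cosΔλ=0.22397596; θ=atan2(y, x)=65.8995° ≈ 65.9°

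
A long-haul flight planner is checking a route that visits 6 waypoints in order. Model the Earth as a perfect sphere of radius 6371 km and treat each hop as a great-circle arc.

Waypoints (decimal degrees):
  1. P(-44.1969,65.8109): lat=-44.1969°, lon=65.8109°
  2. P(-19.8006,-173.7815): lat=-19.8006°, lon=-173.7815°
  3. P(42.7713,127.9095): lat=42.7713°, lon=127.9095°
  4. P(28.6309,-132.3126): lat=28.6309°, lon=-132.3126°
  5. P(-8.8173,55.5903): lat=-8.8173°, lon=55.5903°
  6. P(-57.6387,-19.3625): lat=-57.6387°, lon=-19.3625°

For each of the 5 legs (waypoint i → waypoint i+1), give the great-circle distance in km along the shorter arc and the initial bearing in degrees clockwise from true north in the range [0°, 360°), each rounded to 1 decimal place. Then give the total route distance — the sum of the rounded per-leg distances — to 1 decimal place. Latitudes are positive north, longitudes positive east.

Leg 1: dist=10679.5 km, bearing=125.3°
Leg 2: dist=9159.0 km, bearing=320.9°
Leg 3: dist=8620.7 km, bearing=62.4°
Leg 4: dist=17662.0 km, bearing=337.9°
Leg 5: dist=8286.9 km, bearing=212.4°
Total: 54408.1 km

Leg 1: φ1=-0.7713814, φ2=-0.3455857, Δφ=0.4257958, Δλ=-4.1816762 rad; a=sin²(Δφ/2)+cosφ1·cosφ2·sin²(Δλ/2)=0.5526387495; c=2·atan2(√a, √(1-a))=1.676269273; dist=6371·c=10679.512 ≈ 10679.5 km; running total=10679.5 km
Leg 1 bearing: y=sinΔλ·cosφ2=0.81145630, x=cosφ1·sinφ2-sinφ1·cosφ2·cosΔλ=-0.57485243; θ=atan2(y, x)=125.3145° ≈ 125.3°
Leg 2: φ1=-0.3455857, φ2=0.7465000, Δφ=1.0920857, Δλ=5.2655013 rad; a=sin²(Δφ/2)+cosφ1·cosφ2·sin²(Δλ/2)=0.4335997918; c=2·atan2(√a, √(1-a))=1.437602436; dist=6371·c=9158.965 ≈ 9159.0 km; running total=19838.5 km
Leg 2 bearing: y=sinΔλ·cosφ2=-0.62461559, x=cosφ1·sinφ2-sinφ1·cosφ2·cosΔλ=0.76955794; θ=atan2(y, x)=-39.0647° <0 so +360° → 320.9353° ≈ 320.9°
Leg 3: φ1=0.7465000, φ2=0.4997035, Δφ=-0.2467965, Δλ=-4.5417324 rad; a=sin²(Δφ/2)+cosφ1·cosφ2·sin²(Δλ/2)=0.3920172431; c=2·atan2(√a, √(1-a))=1.353115755; dist=6371·c=8620.700 ≈ 8620.7 km; running total=28459.2 km
Leg 3 bearing: y=sinΔλ·cosφ2=0.86497440, x=cosφ1·sinφ2-sinφ1·cosφ2·cosΔλ=0.45296599; θ=atan2(y, x)=62.3600° ≈ 62.4°
Leg 4: φ1=0.4997035, φ2=-0.1538909, Δφ=-0.6535944, Δλ=3.2795243 rad; a=sin²(Δφ/2)+cosφ1·cosφ2·sin²(Δλ/2)=0.9662813341; c=2·atan2(√a, √(1-a))=2.772243954; dist=6371·c=17661.966 ≈ 17662.0 km; running total=46121.2 km
Leg 4 bearing: y=sinΔλ·cosφ2=-0.13586979, x=cosφ1·sinφ2-sinφ1·cosφ2·cosΔλ=0.33446415; θ=atan2(y, x)=-22.1085° <0 so +360° → 337.8915° ≈ 337.9°
Leg 5: φ1=-0.1538909, φ2=-1.0059851, Δφ=-0.8520942, Δλ=-1.3081731 rad; a=sin²(Δφ/2)+cosφ1·cosφ2·sin²(Δλ/2)=0.3666021038; c=2·atan2(√a, √(1-a))=1.300729551; dist=6371·c=8286.948 ≈ 8286.9 km; running total=54408.1 km
Leg 5 bearing: y=sinΔλ·cosφ2=-0.51690366, x=cosφ1·sinφ2-sinφ1·cosφ2·cosΔλ=-0.81340679; θ=atan2(y, x)=-147.5649° <0 so +360° → 212.4351° ≈ 212.4°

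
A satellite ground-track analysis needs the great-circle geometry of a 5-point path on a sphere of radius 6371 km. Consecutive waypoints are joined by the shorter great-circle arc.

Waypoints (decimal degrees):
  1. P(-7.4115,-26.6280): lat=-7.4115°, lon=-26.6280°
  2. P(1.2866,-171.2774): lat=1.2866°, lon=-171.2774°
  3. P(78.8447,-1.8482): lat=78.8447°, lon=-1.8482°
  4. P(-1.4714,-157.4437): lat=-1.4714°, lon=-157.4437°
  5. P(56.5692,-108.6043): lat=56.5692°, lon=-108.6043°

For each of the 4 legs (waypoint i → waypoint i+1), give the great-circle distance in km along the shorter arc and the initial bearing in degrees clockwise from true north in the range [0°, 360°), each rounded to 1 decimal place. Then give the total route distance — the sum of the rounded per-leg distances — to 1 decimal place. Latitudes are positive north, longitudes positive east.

Leg 1: φ1=-0.1293551, φ2=0.0224554, Δφ=0.1518105, Δλ=-2.5246083 rad; a=sin²(Δφ/2)+cosφ1·cosφ2·sin²(Δλ/2)=0.9057525457; c=2·atan2(√a, √(1-a))=2.517519543; dist=6371·c=16039.117 ≈ 16039.1 km; running total=16039.1 km
Leg 1 bearing: y=sinΔλ·cosφ2=-0.57843229, x=cosφ1·sinφ2-sinφ1·cosφ2·cosΔλ=-0.08291905; θ=atan2(y, x)=-98.1578° <0 so +360° → 261.8422° ≈ 261.8°
Leg 2: φ1=0.0224554, φ2=1.3760996, Δφ=1.3536442, Δλ=2.9570974 rad; a=sin²(Δφ/2)+cosφ1·cosφ2·sin²(Δλ/2)=0.5840541905; c=2·atan2(√a, √(1-a))=1.739706752; dist=6371·c=11083.672 ≈ 11083.7 km; running total=27122.8 km
Leg 2 bearing: y=sinΔλ·cosφ2=0.03549196, x=cosφ1·sinφ2-sinφ1·cosφ2·cosΔλ=0.98512938; θ=atan2(y, x)=2.0633° ≈ 2.1°
Leg 3: φ1=1.3760996, φ2=-0.0256808, Δφ=-1.4017804, Δλ=-2.7156538 rad; a=sin²(Δφ/2)+cosφ1·cosφ2·sin²(Δλ/2)=0.6006587391; c=2·atan2(√a, √(1-a))=1.773499078; dist=6371·c=11298.963 ≈ 11299.0 km; running total=38421.8 km
Leg 3 bearing: y=sinΔλ·cosφ2=-0.41303972, x=cosφ1·sinφ2-sinφ1·cosφ2·cosΔλ=0.88818324; θ=atan2(y, x)=-24.9403° <0 so +360° → 335.0597° ≈ 335.1°
Leg 4: φ1=-0.0256808, φ2=0.9873188, Δφ=1.0129996, Δλ=0.8524083 rad; a=sin²(Δφ/2)+cosφ1·cosφ2·sin²(Δλ/2)=0.3294714338; c=2·atan2(√a, √(1-a))=1.222755100; dist=6371·c=7790.173 ≈ 7790.2 km; running total=46212.0 km
Leg 4 bearing: y=sinΔλ·cosφ2=0.41477697, x=cosφ1·sinφ2-sinφ1·cosφ2·cosΔλ=0.84358763; θ=atan2(y, x)=26.1825° ≈ 26.2°

Leg 1: dist=16039.1 km, bearing=261.8°
Leg 2: dist=11083.7 km, bearing=2.1°
Leg 3: dist=11299.0 km, bearing=335.1°
Leg 4: dist=7790.2 km, bearing=26.2°
Total: 46212.0 km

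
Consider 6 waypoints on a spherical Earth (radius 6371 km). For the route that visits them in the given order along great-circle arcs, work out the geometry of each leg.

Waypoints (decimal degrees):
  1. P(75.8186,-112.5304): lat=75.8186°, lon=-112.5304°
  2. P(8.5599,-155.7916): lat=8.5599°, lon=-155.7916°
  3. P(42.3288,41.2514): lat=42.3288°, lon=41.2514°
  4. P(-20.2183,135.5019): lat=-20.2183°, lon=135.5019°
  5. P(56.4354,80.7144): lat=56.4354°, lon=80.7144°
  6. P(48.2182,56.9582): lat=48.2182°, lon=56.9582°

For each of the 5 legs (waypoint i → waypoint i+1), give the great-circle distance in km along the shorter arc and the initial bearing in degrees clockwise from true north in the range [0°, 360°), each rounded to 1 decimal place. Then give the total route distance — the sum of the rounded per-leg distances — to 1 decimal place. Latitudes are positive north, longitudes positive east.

Leg 1: φ1=1.3232842, φ2=0.1493984, Δφ=-1.1738858, Δλ=-0.7550504 rad; a=sin²(Δφ/2)+cosφ1·cosφ2·sin²(Δλ/2)=0.3396336808; c=2·atan2(√a, √(1-a))=1.244293438; dist=6371·c=7927.393 ≈ 7927.4 km; running total=7927.4 km
Leg 1 bearing: y=sinΔλ·cosφ2=-0.67769138, x=cosφ1·sinφ2-sinφ1·cosφ2·cosΔλ=-0.66171366; θ=atan2(y, x)=-134.3166° <0 so +360° → 225.6834° ≈ 225.7°
Leg 2: φ1=0.1493984, φ2=0.7387769, Δφ=0.5893785, Δλ=3.4390491 rad; a=sin²(Δφ/2)+cosφ1·cosφ2·sin²(Δλ/2)=0.7993622511; c=2·atan2(√a, √(1-a))=2.212704015; dist=6371·c=14097.137 ≈ 14097.1 km; running total=22024.5 km
Leg 2 bearing: y=sinΔλ·cosφ2=-0.21667880, x=cosφ1·sinφ2-sinφ1·cosφ2·cosΔλ=0.77108966; θ=atan2(y, x)=-15.6955° <0 so +360° → 344.3045° ≈ 344.3°
Leg 3: φ1=0.7387769, φ2=-0.3528759, Δφ=-1.0916528, Δλ=1.6449815 rad; a=sin²(Δφ/2)+cosφ1·cosφ2·sin²(Δλ/2)=0.6420691060; c=2·atan2(√a, √(1-a))=1.858903800; dist=6371·c=11843.076 ≈ 11843.1 km; running total=33867.6 km
Leg 3 bearing: y=sinΔλ·cosφ2=0.93580170, x=cosφ1·sinφ2-sinφ1·cosφ2·cosΔλ=-0.20866396; θ=atan2(y, x)=102.5701° ≈ 102.6°
Leg 4: φ1=-0.3528759, φ2=0.9849835, Δφ=1.3378594, Δλ=-0.9562223 rad; a=sin²(Δφ/2)+cosφ1·cosφ2·sin²(Δλ/2)=0.4944113047; c=2·atan2(√a, √(1-a))=1.559618704; dist=6371·c=9936.331 ≈ 9936.3 km; running total=43803.9 km
Leg 4 bearing: y=sinΔλ·cosφ2=-0.45171094, x=cosφ1·sinφ2-sinφ1·cosφ2·cosΔλ=0.89209433; θ=atan2(y, x)=-26.8553° <0 so +360° → 333.1447° ≈ 333.1°
Leg 5: φ1=0.9849835, φ2=0.8415663, Δφ=-0.1434172, Δλ=-0.4146239 rad; a=sin²(Δφ/2)+cosφ1·cosφ2·sin²(Δλ/2)=0.0207400974; c=2·atan2(√a, √(1-a))=0.289033484; dist=6371·c=1841.432 ≈ 1841.4 km; running total=45645.3 km
Leg 5 bearing: y=sinΔλ·cosφ2=-0.26841435, x=cosφ1·sinφ2-sinφ1·cosφ2·cosΔλ=-0.09588283; θ=atan2(y, x)=-109.6577° <0 so +360° → 250.3423° ≈ 250.3°

Leg 1: dist=7927.4 km, bearing=225.7°
Leg 2: dist=14097.1 km, bearing=344.3°
Leg 3: dist=11843.1 km, bearing=102.6°
Leg 4: dist=9936.3 km, bearing=333.1°
Leg 5: dist=1841.4 km, bearing=250.3°
Total: 45645.3 km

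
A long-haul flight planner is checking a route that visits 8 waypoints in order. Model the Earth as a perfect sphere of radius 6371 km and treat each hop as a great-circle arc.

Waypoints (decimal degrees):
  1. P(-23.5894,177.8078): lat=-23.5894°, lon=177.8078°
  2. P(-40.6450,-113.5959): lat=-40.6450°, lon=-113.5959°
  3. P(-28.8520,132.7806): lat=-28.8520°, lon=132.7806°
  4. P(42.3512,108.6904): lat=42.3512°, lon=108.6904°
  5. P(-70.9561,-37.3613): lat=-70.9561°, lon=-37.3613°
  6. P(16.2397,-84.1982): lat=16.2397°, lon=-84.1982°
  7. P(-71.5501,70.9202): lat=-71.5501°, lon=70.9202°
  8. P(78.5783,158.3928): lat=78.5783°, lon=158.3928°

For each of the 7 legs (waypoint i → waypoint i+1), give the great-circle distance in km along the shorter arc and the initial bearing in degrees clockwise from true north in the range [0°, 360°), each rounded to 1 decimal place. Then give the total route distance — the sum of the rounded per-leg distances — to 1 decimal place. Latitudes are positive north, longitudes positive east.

Leg 1: dist=6565.0 km, bearing=124.5°
Leg 2: dist=9701.6 km, bearing=233.5°
Leg 3: dist=8293.3 km, bearing=341.8°
Leg 4: dist=16324.3 km, bearing=199.4°
Leg 5: dist=10326.5 km, bearing=315.5°
Leg 6: dist=13648.8 km, bearing=170.9°
Leg 7: dist=17566.5 km, bearing=31.8°
Total: 82426.0 km

Leg 1: φ1=-0.4117127, φ2=-0.7093891, Δφ=-0.2976764, Δλ=-5.0859540 rad; a=sin²(Δφ/2)+cosφ1·cosφ2·sin²(Δλ/2)=0.2427870231; c=2·atan2(√a, √(1-a))=1.030458226; dist=6371·c=6565.049 ≈ 6565.0 km; running total=6565.0 km
Leg 1 bearing: y=sinΔλ·cosφ2=0.70642999, x=cosφ1·sinφ2-sinφ1·cosφ2·cosΔλ=-0.48613024; θ=atan2(y, x)=124.5338° ≈ 124.5°
Leg 2: φ1=-0.7093891, φ2=-0.5035624, Δφ=0.2058267, Δλ=4.3000811 rad; a=sin²(Δφ/2)+cosφ1·cosφ2·sin²(Δλ/2)=0.4759967513; c=2·atan2(√a, √(1-a))=1.522771371; dist=6371·c=9701.576 ≈ 9701.6 km; running total=16266.6 km
Leg 2 bearing: y=sinΔλ·cosφ2=-0.80246990, x=cosφ1·sinφ2-sinφ1·cosφ2·cosΔλ=-0.59475829; θ=atan2(y, x)=-126.5443° <0 so +360° → 233.4557° ≈ 233.5°
Leg 3: φ1=-0.5035624, φ2=0.7391679, Δφ=1.2427303, Δλ=-0.4204533 rad; a=sin²(Δφ/2)+cosφ1·cosφ2·sin²(Δλ/2)=0.3670819019; c=2·atan2(√a, √(1-a))=1.301725101; dist=6371·c=8293.291 ≈ 8293.3 km; running total=24559.9 km
Leg 3 bearing: y=sinΔλ·cosφ2=-0.30165282, x=cosφ1·sinφ2-sinφ1·cosφ2·cosΔλ=0.91560728; θ=atan2(y, x)=-18.2348° <0 so +360° → 341.7652° ≈ 341.8°
Leg 4: φ1=0.7391679, φ2=-1.2384176, Δφ=-1.9775855, Δλ=-2.5490830 rad; a=sin²(Δφ/2)+cosφ1·cosφ2·sin²(Δλ/2)=0.9184188942; c=2·atan2(√a, √(1-a))=2.562277541; dist=6371·c=16324.270 ≈ 16324.3 km; running total=40884.2 km
Leg 4 bearing: y=sinΔλ·cosφ2=-0.18221629, x=cosφ1·sinφ2-sinφ1·cosφ2·cosΔλ=-0.51623613; θ=atan2(y, x)=-160.5585° <0 so +360° → 199.4415° ≈ 199.4°
Leg 5: φ1=-1.2384176, φ2=0.2834362, Δφ=1.5218538, Δλ=-0.8174581 rad; a=sin²(Δφ/2)+cosφ1·cosφ2·sin²(Δλ/2)=0.5250235809; c=2·atan2(√a, √(1-a))=1.620864404; dist=6371·c=10326.527 ≈ 10326.5 km; running total=51210.7 km
Leg 5 bearing: y=sinΔλ·cosφ2=-0.70030601, x=cosφ1·sinφ2-sinφ1·cosφ2·cosΔλ=0.71208621; θ=atan2(y, x)=-44.5221° <0 so +360° → 315.4779° ≈ 315.5°
Leg 6: φ1=0.2834362, φ2=-1.2487848, Δφ=-1.5322211, Δλ=2.7073268 rad; a=sin²(Δφ/2)+cosφ1·cosφ2·sin²(Δλ/2)=0.7704634316; c=2·atan2(√a, √(1-a))=2.142335051; dist=6371·c=13648.817 ≈ 13648.8 km; running total=64859.5 km
Leg 6 bearing: y=sinΔλ·cosφ2=0.13315525, x=cosφ1·sinφ2-sinφ1·cosφ2·cosΔλ=-0.83046241; θ=atan2(y, x)=170.8908° ≈ 170.9°
Leg 7: φ1=-1.2487848, φ2=1.3714501, Δφ=2.6202349, Δλ=1.5266849 rad; a=sin²(Δφ/2)+cosφ1·cosφ2·sin²(Δλ/2)=0.9635256351; c=2·atan2(√a, √(1-a))=2.757266443; dist=6371·c=17566.545 ≈ 17566.5 km; running total=82426.0 km
Leg 7 bearing: y=sinΔλ·cosφ2=0.19783596, x=cosφ1·sinφ2-sinφ1·cosφ2·cosΔλ=0.31849156; θ=atan2(y, x)=31.8471° ≈ 31.8°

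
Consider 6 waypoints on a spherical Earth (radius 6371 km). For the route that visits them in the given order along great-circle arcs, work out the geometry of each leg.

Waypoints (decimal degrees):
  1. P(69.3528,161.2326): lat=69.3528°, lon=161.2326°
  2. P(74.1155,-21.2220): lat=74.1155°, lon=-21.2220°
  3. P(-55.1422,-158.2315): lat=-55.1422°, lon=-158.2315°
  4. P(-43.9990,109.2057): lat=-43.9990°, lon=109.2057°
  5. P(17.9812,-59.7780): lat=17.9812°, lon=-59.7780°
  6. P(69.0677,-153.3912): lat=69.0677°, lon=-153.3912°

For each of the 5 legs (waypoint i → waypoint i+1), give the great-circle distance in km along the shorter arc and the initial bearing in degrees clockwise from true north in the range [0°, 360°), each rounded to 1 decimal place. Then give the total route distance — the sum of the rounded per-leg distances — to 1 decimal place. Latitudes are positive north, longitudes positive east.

Leg 1: dist=4061.2 km, bearing=1.1°
Leg 2: dist=17195.6 km, bearing=294.5°
Leg 3: dist=6284.9 km, bearing=239.5°
Leg 4: dist=16944.0 km, bearing=203.1°
Leg 5: dist=8286.2 km, bearing=338.3°
Total: 52771.9 km

Leg 1: φ1=1.2104347, φ2=1.2935595, Δφ=0.0831248, Δλ=-3.1844335 rad; a=sin²(Δφ/2)+cosφ1·cosφ2·sin²(Δλ/2)=0.0981919046; c=2·atan2(√a, √(1-a))=0.637449674; dist=6371·c=4061.192 ≈ 4061.2 km; running total=4061.2 km
Leg 1 bearing: y=sinΔλ·cosφ2=0.01172191, x=cosφ1·sinφ2-sinφ1·cosφ2·cosΔλ=0.59503245; θ=atan2(y, x)=1.1286° ≈ 1.1°
Leg 2: φ1=1.2935595, φ2=-0.9624129, Δφ=-2.2559724, Δλ=-2.3912669 rad; a=sin²(Δφ/2)+cosφ1·cosφ2·sin²(Δλ/2)=0.9518317145; c=2·atan2(√a, √(1-a))=2.699044642; dist=6371·c=17195.613 ≈ 17195.6 km; running total=21256.8 km
Leg 2 bearing: y=sinΔλ·cosφ2=-0.38972116, x=cosφ1·sinφ2-sinφ1·cosφ2·cosΔλ=0.17751007; θ=atan2(y, x)=-65.5117° <0 so +360° → 294.4883° ≈ 294.5°
Leg 3: φ1=-0.9624129, φ2=-0.7679274, Δφ=0.1944855, Δλ=4.6676597 rad; a=sin²(Δφ/2)+cosφ1·cosφ2·sin²(Δλ/2)=0.2241881072; c=2·atan2(√a, √(1-a))=0.986486571; dist=6371·c=6284.906 ≈ 6284.9 km; running total=27541.7 km
Leg 3 bearing: y=sinΔλ·cosφ2=-0.71863244, x=cosφ1·sinφ2-sinφ1·cosφ2·cosΔλ=-0.42341306; θ=atan2(y, x)=-120.5063° <0 so +360° → 239.4937° ≈ 239.5°
Leg 4: φ1=-0.7679274, φ2=0.3138311, Δφ=1.0817586, Δλ=-2.9493219 rad; a=sin²(Δφ/2)+cosφ1·cosφ2·sin²(Δλ/2)=0.9430248242; c=2·atan2(√a, √(1-a))=2.659549634; dist=6371·c=16943.991 ≈ 16944.0 km; running total=44485.7 km
Leg 4 bearing: y=sinΔλ·cosφ2=-0.18175509, x=cosφ1·sinφ2-sinφ1·cosφ2·cosΔλ=-0.42647521; θ=atan2(y, x)=-156.9173° <0 so +360° → 203.0827° ≈ 203.1°
Leg 5: φ1=0.3138311, φ2=1.2054588, Δφ=0.8916276, Δλ=-1.6338586 rad; a=sin²(Δφ/2)+cosφ1·cosφ2·sin²(Δλ/2)=0.3665419552; c=2·atan2(√a, √(1-a))=1.300604728; dist=6371·c=8286.153 ≈ 8286.2 km; running total=52771.9 km
Leg 5 bearing: y=sinΔλ·cosφ2=-0.35655443, x=cosφ1·sinφ2-sinφ1·cosφ2·cosΔλ=0.89533499; θ=atan2(y, x)=-21.7142° <0 so +360° → 338.2858° ≈ 338.3°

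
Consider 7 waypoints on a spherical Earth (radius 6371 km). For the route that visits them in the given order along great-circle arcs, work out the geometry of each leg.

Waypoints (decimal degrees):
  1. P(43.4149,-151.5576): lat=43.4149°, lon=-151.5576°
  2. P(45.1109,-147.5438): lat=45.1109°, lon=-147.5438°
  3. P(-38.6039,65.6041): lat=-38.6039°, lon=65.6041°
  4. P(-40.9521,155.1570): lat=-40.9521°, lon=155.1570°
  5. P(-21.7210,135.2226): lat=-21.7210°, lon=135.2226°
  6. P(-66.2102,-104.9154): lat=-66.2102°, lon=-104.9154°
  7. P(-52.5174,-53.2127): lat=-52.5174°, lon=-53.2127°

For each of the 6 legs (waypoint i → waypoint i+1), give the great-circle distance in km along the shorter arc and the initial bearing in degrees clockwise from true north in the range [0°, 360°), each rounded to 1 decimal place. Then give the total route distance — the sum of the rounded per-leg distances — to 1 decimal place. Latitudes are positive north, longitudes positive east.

Leg 1: dist=371.0 km, bearing=58.1°
Leg 2: dist=17197.7 km, bearing=273.1°
Leg 3: dist=7291.3 km, bearing=124.0°
Leg 4: dist=2841.8 km, bearing=312.8°
Leg 5: dist=9035.0 km, bearing=159.3°
Leg 6: dist=3176.8 km, bearing=87.0°
Total: 39913.6 km

Leg 1: φ1=0.7577329, φ2=0.7873337, Δφ=0.0296008, Δλ=0.0700540 rad; a=sin²(Δφ/2)+cosφ1·cosφ2·sin²(Δλ/2)=0.0008477375; c=2·atan2(√a, √(1-a))=0.058240095; dist=6371·c=371.048 ≈ 371.0 km; running total=371.0 km
Leg 1 bearing: y=sinΔλ·cosφ2=0.04939928, x=cosφ1·sinφ2-sinφ1·cosφ2·cosΔλ=0.03078615; θ=atan2(y, x)=58.0684° ≈ 58.1°
Leg 2: φ1=0.7873337, φ2=-0.6737652, Δφ=-1.4610989, Δλ=3.7201326 rad; a=sin²(Δφ/2)+cosφ1·cosφ2·sin²(Δλ/2)=0.9519025238; c=2·atan2(√a, √(1-a))=2.699375454; dist=6371·c=17197.721 ≈ 17197.7 km; running total=17568.7 km
Leg 2 bearing: y=sinΔλ·cosφ2=-0.42731382, x=cosφ1·sinφ2-sinφ1·cosφ2·cosΔλ=0.02322351; θ=atan2(y, x)=-86.8892° <0 so +360° → 273.1108° ≈ 273.1°
Leg 3: φ1=-0.6737652, φ2=-0.7147490, Δφ=-0.0409838, Δλ=1.5629930 rad; a=sin²(Δφ/2)+cosφ1·cosφ2·sin²(Δλ/2)=0.2932257170; c=2·atan2(√a, √(1-a))=1.144448240; dist=6371·c=7291.280 ≈ 7291.3 km; running total=24860.0 km
Leg 3 bearing: y=sinΔλ·cosφ2=0.75523480, x=cosφ1·sinφ2-sinφ1·cosφ2·cosΔλ=-0.50852531; θ=atan2(y, x)=123.9537° ≈ 124.0°
Leg 4: φ1=-0.7147490, φ2=-0.3791030, Δφ=0.3356460, Δλ=-0.3479209 rad; a=sin²(Δφ/2)+cosφ1·cosφ2·sin²(Δλ/2)=0.0489207780; c=2·atan2(√a, √(1-a))=0.446049405; dist=6371·c=2841.781 ≈ 2841.8 km; running total=27701.8 km
Leg 4 bearing: y=sinΔλ·cosφ2=-0.31673598, x=cosφ1·sinφ2-sinφ1·cosφ2·cosΔλ=0.29289667; θ=atan2(y, x)=-47.2394° <0 so +360° → 312.7606° ≈ 312.8°
Leg 5: φ1=-0.3791030, φ2=-1.1555860, Δφ=-0.7764830, Δλ=-4.1911988 rad; a=sin²(Δφ/2)+cosφ1·cosφ2·sin²(Δλ/2)=0.4239734012; c=2·atan2(√a, √(1-a))=1.418151032; dist=6371·c=9035.040 ≈ 9035.0 km; running total=36736.8 km
Leg 5 bearing: y=sinΔλ·cosφ2=0.34982418, x=cosφ1·sinφ2-sinφ1·cosφ2·cosΔλ=-0.92439324; θ=atan2(y, x)=159.2715° ≈ 159.3°
Leg 6: φ1=-1.1555860, φ2=-0.9166015, Δφ=0.2389844, Δλ=0.9023823 rad; a=sin²(Δφ/2)+cosφ1·cosφ2·sin²(Δλ/2)=0.0608808476; c=2·atan2(√a, √(1-a))=0.498630515; dist=6371·c=3176.775 ≈ 3176.8 km; running total=39913.6 km
Leg 6 bearing: y=sinΔλ·cosφ2=0.47757026, x=cosφ1·sinφ2-sinφ1·cosφ2·cosΔλ=0.02498257; θ=atan2(y, x)=87.0055° ≈ 87.0°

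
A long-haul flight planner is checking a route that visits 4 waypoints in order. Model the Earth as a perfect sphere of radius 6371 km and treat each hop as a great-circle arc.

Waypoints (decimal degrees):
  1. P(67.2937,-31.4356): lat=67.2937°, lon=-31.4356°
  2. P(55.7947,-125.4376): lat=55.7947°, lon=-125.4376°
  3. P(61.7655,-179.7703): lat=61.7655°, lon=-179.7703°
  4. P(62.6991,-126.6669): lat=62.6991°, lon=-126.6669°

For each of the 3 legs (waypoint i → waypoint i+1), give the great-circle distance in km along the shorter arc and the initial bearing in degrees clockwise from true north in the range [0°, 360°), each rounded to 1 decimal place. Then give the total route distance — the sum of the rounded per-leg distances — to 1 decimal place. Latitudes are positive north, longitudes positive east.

Leg 1: dist=4625.8 km, bearing=302.4°
Leg 2: dist=3103.3 km, bearing=304.8°
Leg 3: dist=2674.8 km, bearing=64.1°
Total: 10403.9 km

Leg 1: φ1=1.1744966, φ2=0.9738012, Δφ=-0.2006954, Δλ=-1.6406444 rad; a=sin²(Δφ/2)+cosφ1·cosφ2·sin²(Δλ/2)=0.1261071502; c=2·atan2(√a, √(1-a))=0.726075632; dist=6371·c=4625.828 ≈ 4625.8 km; running total=4625.8 km
Leg 1 bearing: y=sinΔλ·cosφ2=-0.56078912, x=cosφ1·sinφ2-sinφ1·cosφ2·cosΔλ=0.35543229; θ=atan2(y, x)=-57.6332° <0 so +360° → 302.3668° ≈ 302.4°
Leg 2: φ1=0.9738012, φ2=1.0780113, Δφ=0.1042101, Δλ=-0.9482845 rad; a=sin²(Δφ/2)+cosφ1·cosφ2·sin²(Δλ/2)=0.0581521801; c=2·atan2(√a, √(1-a))=0.487096415; dist=6371·c=3103.291 ≈ 3103.3 km; running total=7729.1 km
Leg 2 bearing: y=sinΔλ·cosφ2=-0.38433906, x=cosφ1·sinφ2-sinφ1·cosφ2·cosΔλ=0.26714323; θ=atan2(y, x)=-55.1979° <0 so +360° → 304.8021° ≈ 304.8°
Leg 3: φ1=1.0780113, φ2=1.0943057, Δφ=0.0162944, Δλ=0.9268292 rad; a=sin²(Δφ/2)+cosφ1·cosφ2·sin²(Δλ/2)=0.0434229630; c=2·atan2(√a, √(1-a))=0.419840236; dist=6371·c=2674.802 ≈ 2674.8 km; running total=10403.9 km
Leg 3 bearing: y=sinΔλ·cosφ2=0.36680252, x=cosφ1·sinφ2-sinφ1·cosφ2·cosΔλ=0.17777950; θ=atan2(y, x)=64.1418° ≈ 64.1°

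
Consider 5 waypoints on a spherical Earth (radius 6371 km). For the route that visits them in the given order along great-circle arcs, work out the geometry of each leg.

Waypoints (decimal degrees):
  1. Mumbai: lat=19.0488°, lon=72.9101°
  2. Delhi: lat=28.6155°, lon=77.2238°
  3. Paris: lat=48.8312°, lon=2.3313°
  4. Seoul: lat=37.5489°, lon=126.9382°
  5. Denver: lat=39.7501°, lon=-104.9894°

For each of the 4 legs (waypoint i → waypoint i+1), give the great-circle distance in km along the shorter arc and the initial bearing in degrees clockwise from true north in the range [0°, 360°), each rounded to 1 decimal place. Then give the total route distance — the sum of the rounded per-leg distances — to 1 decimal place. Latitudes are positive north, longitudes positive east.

Leg 1: dist=1150.4 km, bearing=21.6°
Leg 2: dist=6589.5 km, bearing=312.3°
Leg 3: dist=8968.6 km, bearing=41.4°
Leg 4: dist=9919.6 km, bearing=37.3°
Total: 26628.1 km

Leg 1: φ1=0.3324643, φ2=0.4994347, Δφ=0.1669704, Δλ=0.0752883 rad; a=sin²(Δφ/2)+cosφ1·cosφ2·sin²(Δλ/2)=0.0081289164; c=2·atan2(√a, √(1-a))=0.180566208; dist=6371·c=1150.387 ≈ 1150.4 km; running total=1150.4 km
Leg 1 bearing: y=sinΔλ·cosφ2=0.06602964, x=cosφ1·sinφ2-sinφ1·cosφ2·cosΔλ=0.16700729; θ=atan2(y, x)=21.5723° ≈ 21.6°
Leg 2: φ1=0.4994347, φ2=0.8522652, Δφ=0.3528305, Δλ=-1.3071207 rad; a=sin²(Δφ/2)+cosφ1·cosφ2·sin²(Δλ/2)=0.2444315573; c=2·atan2(√a, √(1-a))=1.034289326; dist=6371·c=6589.457 ≈ 6589.5 km; running total=7739.9 km
Leg 2 bearing: y=sinΔλ·cosφ2=-0.63552852, x=cosφ1·sinφ2-sinφ1·cosφ2·cosΔλ=0.57865584; θ=atan2(y, x)=-47.6818° <0 so +360° → 312.3182° ≈ 312.3°
Leg 3: φ1=0.8522652, φ2=0.6553519, Δφ=-0.1969133, Δλ=2.1748007 rad; a=sin²(Δφ/2)+cosφ1·cosφ2·sin²(Δλ/2)=0.4188219392; c=2·atan2(√a, √(1-a))=1.407718338; dist=6371·c=8968.574 ≈ 8968.6 km; running total=16708.5 km
Leg 3 bearing: y=sinΔλ·cosφ2=0.65255586, x=cosφ1·sinφ2-sinφ1·cosφ2·cosΔλ=0.74014278; θ=atan2(y, x)=41.4014° ≈ 41.4°
Leg 4: φ1=0.6553519, φ2=0.6937701, Δφ=0.0384182, Δλ=-4.0479002 rad; a=sin²(Δφ/2)+cosφ1·cosφ2·sin²(Δλ/2)=0.4930957410; c=2·atan2(√a, √(1-a))=1.556987370; dist=6371·c=9919.567 ≈ 9919.6 km; running total=26628.1 km
Leg 4 bearing: y=sinΔλ·cosφ2=0.60525614, x=cosφ1·sinφ2-sinφ1·cosφ2·cosΔλ=0.79591101; θ=atan2(y, x)=37.2514° ≈ 37.3°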